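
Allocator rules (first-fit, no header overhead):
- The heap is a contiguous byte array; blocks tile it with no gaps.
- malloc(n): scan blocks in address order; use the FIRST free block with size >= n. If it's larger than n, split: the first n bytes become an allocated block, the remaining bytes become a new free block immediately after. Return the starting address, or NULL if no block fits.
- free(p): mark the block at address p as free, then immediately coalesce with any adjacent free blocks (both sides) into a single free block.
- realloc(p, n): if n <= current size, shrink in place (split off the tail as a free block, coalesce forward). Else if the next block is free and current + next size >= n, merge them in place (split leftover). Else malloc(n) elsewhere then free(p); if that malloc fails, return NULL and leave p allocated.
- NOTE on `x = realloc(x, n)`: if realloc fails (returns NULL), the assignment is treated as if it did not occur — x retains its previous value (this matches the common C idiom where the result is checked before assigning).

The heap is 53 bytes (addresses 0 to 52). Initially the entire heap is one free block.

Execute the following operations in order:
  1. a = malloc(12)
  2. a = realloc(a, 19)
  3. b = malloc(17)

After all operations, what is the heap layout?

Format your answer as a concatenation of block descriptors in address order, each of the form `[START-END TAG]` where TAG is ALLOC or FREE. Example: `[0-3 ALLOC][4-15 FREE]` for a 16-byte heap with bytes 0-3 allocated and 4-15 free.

Op 1: a = malloc(12) -> a = 0; heap: [0-11 ALLOC][12-52 FREE]
Op 2: a = realloc(a, 19) -> a = 0; heap: [0-18 ALLOC][19-52 FREE]
Op 3: b = malloc(17) -> b = 19; heap: [0-18 ALLOC][19-35 ALLOC][36-52 FREE]

Answer: [0-18 ALLOC][19-35 ALLOC][36-52 FREE]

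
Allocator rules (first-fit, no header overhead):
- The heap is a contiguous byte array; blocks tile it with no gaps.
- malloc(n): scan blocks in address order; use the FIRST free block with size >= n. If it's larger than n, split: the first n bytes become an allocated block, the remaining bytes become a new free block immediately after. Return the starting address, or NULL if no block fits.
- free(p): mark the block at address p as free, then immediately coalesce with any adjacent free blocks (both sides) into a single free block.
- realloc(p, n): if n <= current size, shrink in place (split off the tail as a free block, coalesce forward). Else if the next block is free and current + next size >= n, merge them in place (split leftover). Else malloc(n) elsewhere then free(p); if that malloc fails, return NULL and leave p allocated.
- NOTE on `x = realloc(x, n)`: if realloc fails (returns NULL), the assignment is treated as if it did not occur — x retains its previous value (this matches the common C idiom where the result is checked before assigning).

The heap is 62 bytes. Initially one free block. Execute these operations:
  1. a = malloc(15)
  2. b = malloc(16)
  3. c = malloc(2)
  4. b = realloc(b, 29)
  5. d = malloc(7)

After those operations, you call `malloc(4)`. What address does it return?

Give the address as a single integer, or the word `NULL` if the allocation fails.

Op 1: a = malloc(15) -> a = 0; heap: [0-14 ALLOC][15-61 FREE]
Op 2: b = malloc(16) -> b = 15; heap: [0-14 ALLOC][15-30 ALLOC][31-61 FREE]
Op 3: c = malloc(2) -> c = 31; heap: [0-14 ALLOC][15-30 ALLOC][31-32 ALLOC][33-61 FREE]
Op 4: b = realloc(b, 29) -> b = 33; heap: [0-14 ALLOC][15-30 FREE][31-32 ALLOC][33-61 ALLOC]
Op 5: d = malloc(7) -> d = 15; heap: [0-14 ALLOC][15-21 ALLOC][22-30 FREE][31-32 ALLOC][33-61 ALLOC]
malloc(4): first-fit scan over [0-14 ALLOC][15-21 ALLOC][22-30 FREE][31-32 ALLOC][33-61 ALLOC] -> 22

Answer: 22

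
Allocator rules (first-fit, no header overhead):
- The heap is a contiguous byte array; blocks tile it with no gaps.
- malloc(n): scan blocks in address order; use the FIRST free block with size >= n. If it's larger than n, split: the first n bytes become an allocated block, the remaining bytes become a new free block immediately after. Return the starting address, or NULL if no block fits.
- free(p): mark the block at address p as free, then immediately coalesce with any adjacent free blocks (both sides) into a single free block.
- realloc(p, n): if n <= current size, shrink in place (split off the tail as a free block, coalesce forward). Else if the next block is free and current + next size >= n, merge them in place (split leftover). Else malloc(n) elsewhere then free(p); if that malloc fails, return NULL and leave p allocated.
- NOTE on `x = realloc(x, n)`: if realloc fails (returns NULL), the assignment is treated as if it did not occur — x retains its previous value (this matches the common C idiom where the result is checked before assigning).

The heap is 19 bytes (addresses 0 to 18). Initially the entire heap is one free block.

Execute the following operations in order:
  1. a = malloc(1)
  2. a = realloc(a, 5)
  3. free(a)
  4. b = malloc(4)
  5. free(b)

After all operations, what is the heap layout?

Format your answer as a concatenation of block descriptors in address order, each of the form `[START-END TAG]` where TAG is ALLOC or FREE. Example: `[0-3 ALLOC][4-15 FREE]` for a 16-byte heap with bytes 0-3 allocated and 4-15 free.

Op 1: a = malloc(1) -> a = 0; heap: [0-0 ALLOC][1-18 FREE]
Op 2: a = realloc(a, 5) -> a = 0; heap: [0-4 ALLOC][5-18 FREE]
Op 3: free(a) -> (freed a); heap: [0-18 FREE]
Op 4: b = malloc(4) -> b = 0; heap: [0-3 ALLOC][4-18 FREE]
Op 5: free(b) -> (freed b); heap: [0-18 FREE]

Answer: [0-18 FREE]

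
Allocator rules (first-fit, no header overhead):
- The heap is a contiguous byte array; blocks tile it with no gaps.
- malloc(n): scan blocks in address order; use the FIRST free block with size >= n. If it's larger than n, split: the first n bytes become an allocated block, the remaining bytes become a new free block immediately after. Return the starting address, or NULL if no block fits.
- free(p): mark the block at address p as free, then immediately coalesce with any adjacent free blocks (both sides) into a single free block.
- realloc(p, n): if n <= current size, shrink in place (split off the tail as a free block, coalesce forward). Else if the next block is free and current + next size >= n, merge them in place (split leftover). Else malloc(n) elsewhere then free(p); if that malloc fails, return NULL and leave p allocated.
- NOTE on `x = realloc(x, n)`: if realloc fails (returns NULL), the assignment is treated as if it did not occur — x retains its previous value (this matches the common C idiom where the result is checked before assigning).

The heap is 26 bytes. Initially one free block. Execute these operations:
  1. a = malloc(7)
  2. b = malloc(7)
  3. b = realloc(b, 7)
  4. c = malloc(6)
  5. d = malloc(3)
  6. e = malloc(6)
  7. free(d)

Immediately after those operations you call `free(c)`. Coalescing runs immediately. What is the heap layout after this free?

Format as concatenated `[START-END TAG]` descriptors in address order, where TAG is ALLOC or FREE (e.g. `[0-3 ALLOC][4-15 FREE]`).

Answer: [0-6 ALLOC][7-13 ALLOC][14-25 FREE]

Derivation:
Op 1: a = malloc(7) -> a = 0; heap: [0-6 ALLOC][7-25 FREE]
Op 2: b = malloc(7) -> b = 7; heap: [0-6 ALLOC][7-13 ALLOC][14-25 FREE]
Op 3: b = realloc(b, 7) -> b = 7; heap: [0-6 ALLOC][7-13 ALLOC][14-25 FREE]
Op 4: c = malloc(6) -> c = 14; heap: [0-6 ALLOC][7-13 ALLOC][14-19 ALLOC][20-25 FREE]
Op 5: d = malloc(3) -> d = 20; heap: [0-6 ALLOC][7-13 ALLOC][14-19 ALLOC][20-22 ALLOC][23-25 FREE]
Op 6: e = malloc(6) -> e = NULL; heap: [0-6 ALLOC][7-13 ALLOC][14-19 ALLOC][20-22 ALLOC][23-25 FREE]
Op 7: free(d) -> (freed d); heap: [0-6 ALLOC][7-13 ALLOC][14-19 ALLOC][20-25 FREE]
free(c): c = 14 -> block [14-19 ALLOC]; mark free, coalesce with adjacent free neighbors -> [0-6 ALLOC][7-13 ALLOC][14-25 FREE]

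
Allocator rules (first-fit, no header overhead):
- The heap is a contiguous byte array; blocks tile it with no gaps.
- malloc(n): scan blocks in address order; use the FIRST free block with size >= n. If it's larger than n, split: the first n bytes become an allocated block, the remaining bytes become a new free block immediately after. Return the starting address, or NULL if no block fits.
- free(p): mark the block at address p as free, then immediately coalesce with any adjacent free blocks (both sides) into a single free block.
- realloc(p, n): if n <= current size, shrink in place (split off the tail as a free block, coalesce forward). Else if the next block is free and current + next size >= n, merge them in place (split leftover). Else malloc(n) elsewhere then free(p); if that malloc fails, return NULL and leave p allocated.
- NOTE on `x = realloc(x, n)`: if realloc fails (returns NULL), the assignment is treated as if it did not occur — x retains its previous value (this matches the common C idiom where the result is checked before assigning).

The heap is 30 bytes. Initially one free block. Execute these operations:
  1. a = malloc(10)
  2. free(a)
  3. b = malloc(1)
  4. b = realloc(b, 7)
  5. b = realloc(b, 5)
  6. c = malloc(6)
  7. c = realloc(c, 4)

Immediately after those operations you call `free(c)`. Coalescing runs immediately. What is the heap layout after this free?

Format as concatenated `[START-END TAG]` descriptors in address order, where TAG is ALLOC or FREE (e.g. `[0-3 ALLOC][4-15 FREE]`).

Answer: [0-4 ALLOC][5-29 FREE]

Derivation:
Op 1: a = malloc(10) -> a = 0; heap: [0-9 ALLOC][10-29 FREE]
Op 2: free(a) -> (freed a); heap: [0-29 FREE]
Op 3: b = malloc(1) -> b = 0; heap: [0-0 ALLOC][1-29 FREE]
Op 4: b = realloc(b, 7) -> b = 0; heap: [0-6 ALLOC][7-29 FREE]
Op 5: b = realloc(b, 5) -> b = 0; heap: [0-4 ALLOC][5-29 FREE]
Op 6: c = malloc(6) -> c = 5; heap: [0-4 ALLOC][5-10 ALLOC][11-29 FREE]
Op 7: c = realloc(c, 4) -> c = 5; heap: [0-4 ALLOC][5-8 ALLOC][9-29 FREE]
free(c): c = 5 -> block [5-8 ALLOC]; mark free, coalesce with adjacent free neighbors -> [0-4 ALLOC][5-29 FREE]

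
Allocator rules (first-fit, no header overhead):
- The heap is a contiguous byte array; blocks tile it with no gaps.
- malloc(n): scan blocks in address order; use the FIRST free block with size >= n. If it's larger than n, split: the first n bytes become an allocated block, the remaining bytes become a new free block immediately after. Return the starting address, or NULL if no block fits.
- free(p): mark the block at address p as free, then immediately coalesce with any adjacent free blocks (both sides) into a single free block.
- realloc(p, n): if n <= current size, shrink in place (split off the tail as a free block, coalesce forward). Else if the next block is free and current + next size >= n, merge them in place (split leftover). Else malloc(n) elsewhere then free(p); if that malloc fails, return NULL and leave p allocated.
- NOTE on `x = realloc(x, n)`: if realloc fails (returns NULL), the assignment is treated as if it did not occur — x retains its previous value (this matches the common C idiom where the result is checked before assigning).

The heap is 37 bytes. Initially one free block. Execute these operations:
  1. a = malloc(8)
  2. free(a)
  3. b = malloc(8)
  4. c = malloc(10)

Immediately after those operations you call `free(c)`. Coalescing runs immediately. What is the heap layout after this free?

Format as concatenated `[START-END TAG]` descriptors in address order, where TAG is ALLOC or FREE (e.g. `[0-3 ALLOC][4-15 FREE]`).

Answer: [0-7 ALLOC][8-36 FREE]

Derivation:
Op 1: a = malloc(8) -> a = 0; heap: [0-7 ALLOC][8-36 FREE]
Op 2: free(a) -> (freed a); heap: [0-36 FREE]
Op 3: b = malloc(8) -> b = 0; heap: [0-7 ALLOC][8-36 FREE]
Op 4: c = malloc(10) -> c = 8; heap: [0-7 ALLOC][8-17 ALLOC][18-36 FREE]
free(c): c = 8 -> block [8-17 ALLOC]; mark free, coalesce with adjacent free neighbors -> [0-7 ALLOC][8-36 FREE]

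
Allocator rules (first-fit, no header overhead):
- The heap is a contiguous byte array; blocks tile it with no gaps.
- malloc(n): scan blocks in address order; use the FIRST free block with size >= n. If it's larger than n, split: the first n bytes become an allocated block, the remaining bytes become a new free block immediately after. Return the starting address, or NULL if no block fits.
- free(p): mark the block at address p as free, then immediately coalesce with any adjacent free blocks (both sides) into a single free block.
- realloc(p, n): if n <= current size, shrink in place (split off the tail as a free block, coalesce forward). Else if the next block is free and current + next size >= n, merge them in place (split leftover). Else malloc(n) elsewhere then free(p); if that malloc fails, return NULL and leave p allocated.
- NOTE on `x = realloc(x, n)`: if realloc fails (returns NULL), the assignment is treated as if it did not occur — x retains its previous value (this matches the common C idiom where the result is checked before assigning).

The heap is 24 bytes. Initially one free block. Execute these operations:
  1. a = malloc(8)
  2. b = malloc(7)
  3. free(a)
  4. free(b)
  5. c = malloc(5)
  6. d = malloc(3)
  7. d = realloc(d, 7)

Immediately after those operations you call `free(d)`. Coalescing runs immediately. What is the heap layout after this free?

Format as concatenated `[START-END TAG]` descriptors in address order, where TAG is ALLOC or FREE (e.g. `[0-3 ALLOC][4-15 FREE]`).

Answer: [0-4 ALLOC][5-23 FREE]

Derivation:
Op 1: a = malloc(8) -> a = 0; heap: [0-7 ALLOC][8-23 FREE]
Op 2: b = malloc(7) -> b = 8; heap: [0-7 ALLOC][8-14 ALLOC][15-23 FREE]
Op 3: free(a) -> (freed a); heap: [0-7 FREE][8-14 ALLOC][15-23 FREE]
Op 4: free(b) -> (freed b); heap: [0-23 FREE]
Op 5: c = malloc(5) -> c = 0; heap: [0-4 ALLOC][5-23 FREE]
Op 6: d = malloc(3) -> d = 5; heap: [0-4 ALLOC][5-7 ALLOC][8-23 FREE]
Op 7: d = realloc(d, 7) -> d = 5; heap: [0-4 ALLOC][5-11 ALLOC][12-23 FREE]
free(d): d = 5 -> block [5-11 ALLOC]; mark free, coalesce with adjacent free neighbors -> [0-4 ALLOC][5-23 FREE]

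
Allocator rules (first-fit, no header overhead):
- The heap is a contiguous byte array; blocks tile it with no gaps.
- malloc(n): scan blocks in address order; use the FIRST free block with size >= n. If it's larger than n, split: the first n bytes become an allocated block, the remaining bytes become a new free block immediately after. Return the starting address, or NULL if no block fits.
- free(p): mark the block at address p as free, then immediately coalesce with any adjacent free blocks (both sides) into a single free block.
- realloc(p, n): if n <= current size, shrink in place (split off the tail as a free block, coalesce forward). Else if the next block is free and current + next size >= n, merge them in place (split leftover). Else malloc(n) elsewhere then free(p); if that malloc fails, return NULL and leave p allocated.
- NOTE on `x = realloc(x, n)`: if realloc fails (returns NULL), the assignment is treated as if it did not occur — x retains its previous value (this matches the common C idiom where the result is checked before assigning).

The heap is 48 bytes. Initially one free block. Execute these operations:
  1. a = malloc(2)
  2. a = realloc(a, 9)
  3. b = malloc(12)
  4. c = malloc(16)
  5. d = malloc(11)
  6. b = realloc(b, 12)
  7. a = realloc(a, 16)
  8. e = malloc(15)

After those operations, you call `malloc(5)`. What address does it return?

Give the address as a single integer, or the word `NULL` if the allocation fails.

Op 1: a = malloc(2) -> a = 0; heap: [0-1 ALLOC][2-47 FREE]
Op 2: a = realloc(a, 9) -> a = 0; heap: [0-8 ALLOC][9-47 FREE]
Op 3: b = malloc(12) -> b = 9; heap: [0-8 ALLOC][9-20 ALLOC][21-47 FREE]
Op 4: c = malloc(16) -> c = 21; heap: [0-8 ALLOC][9-20 ALLOC][21-36 ALLOC][37-47 FREE]
Op 5: d = malloc(11) -> d = 37; heap: [0-8 ALLOC][9-20 ALLOC][21-36 ALLOC][37-47 ALLOC]
Op 6: b = realloc(b, 12) -> b = 9; heap: [0-8 ALLOC][9-20 ALLOC][21-36 ALLOC][37-47 ALLOC]
Op 7: a = realloc(a, 16) -> NULL (a unchanged); heap: [0-8 ALLOC][9-20 ALLOC][21-36 ALLOC][37-47 ALLOC]
Op 8: e = malloc(15) -> e = NULL; heap: [0-8 ALLOC][9-20 ALLOC][21-36 ALLOC][37-47 ALLOC]
malloc(5): first-fit scan over [0-8 ALLOC][9-20 ALLOC][21-36 ALLOC][37-47 ALLOC] -> NULL

Answer: NULL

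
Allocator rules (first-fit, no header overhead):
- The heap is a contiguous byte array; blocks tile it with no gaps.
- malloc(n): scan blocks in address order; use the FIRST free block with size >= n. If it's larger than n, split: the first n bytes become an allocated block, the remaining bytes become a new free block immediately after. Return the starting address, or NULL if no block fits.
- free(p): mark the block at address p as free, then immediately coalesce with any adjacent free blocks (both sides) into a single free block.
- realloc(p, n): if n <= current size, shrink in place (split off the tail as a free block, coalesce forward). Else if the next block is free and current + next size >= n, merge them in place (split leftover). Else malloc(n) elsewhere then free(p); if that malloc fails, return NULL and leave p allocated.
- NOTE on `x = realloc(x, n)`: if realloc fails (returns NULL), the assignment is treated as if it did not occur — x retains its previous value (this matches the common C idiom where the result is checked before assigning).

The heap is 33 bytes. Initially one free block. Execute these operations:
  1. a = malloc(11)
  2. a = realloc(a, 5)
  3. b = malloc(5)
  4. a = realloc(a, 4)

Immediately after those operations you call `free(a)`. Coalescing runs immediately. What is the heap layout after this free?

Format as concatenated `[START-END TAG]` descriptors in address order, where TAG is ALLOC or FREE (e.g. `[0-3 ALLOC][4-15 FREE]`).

Op 1: a = malloc(11) -> a = 0; heap: [0-10 ALLOC][11-32 FREE]
Op 2: a = realloc(a, 5) -> a = 0; heap: [0-4 ALLOC][5-32 FREE]
Op 3: b = malloc(5) -> b = 5; heap: [0-4 ALLOC][5-9 ALLOC][10-32 FREE]
Op 4: a = realloc(a, 4) -> a = 0; heap: [0-3 ALLOC][4-4 FREE][5-9 ALLOC][10-32 FREE]
free(a): a = 0 -> block [0-3 ALLOC]; mark free, coalesce with adjacent free neighbors -> [0-4 FREE][5-9 ALLOC][10-32 FREE]

Answer: [0-4 FREE][5-9 ALLOC][10-32 FREE]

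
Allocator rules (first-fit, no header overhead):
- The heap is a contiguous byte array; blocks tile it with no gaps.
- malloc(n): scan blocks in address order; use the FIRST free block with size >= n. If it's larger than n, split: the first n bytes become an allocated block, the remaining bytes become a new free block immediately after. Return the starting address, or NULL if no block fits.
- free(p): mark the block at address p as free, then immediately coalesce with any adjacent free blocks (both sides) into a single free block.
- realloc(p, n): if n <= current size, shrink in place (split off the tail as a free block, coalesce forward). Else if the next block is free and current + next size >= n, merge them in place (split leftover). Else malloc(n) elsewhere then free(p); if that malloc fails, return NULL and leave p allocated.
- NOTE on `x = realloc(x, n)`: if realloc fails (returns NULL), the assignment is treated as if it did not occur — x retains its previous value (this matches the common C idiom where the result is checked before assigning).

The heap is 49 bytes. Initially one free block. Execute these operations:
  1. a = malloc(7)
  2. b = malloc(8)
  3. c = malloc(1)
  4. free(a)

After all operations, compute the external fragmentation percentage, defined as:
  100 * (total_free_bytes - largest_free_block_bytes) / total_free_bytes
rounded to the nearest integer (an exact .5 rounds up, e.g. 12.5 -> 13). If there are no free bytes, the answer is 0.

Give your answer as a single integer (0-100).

Op 1: a = malloc(7) -> a = 0; heap: [0-6 ALLOC][7-48 FREE]
Op 2: b = malloc(8) -> b = 7; heap: [0-6 ALLOC][7-14 ALLOC][15-48 FREE]
Op 3: c = malloc(1) -> c = 15; heap: [0-6 ALLOC][7-14 ALLOC][15-15 ALLOC][16-48 FREE]
Op 4: free(a) -> (freed a); heap: [0-6 FREE][7-14 ALLOC][15-15 ALLOC][16-48 FREE]
Free blocks: [7 33] total_free=40 largest=33 -> 100*(40-33)/40 = 700/40 = 17.5 -> rounds to 18

Answer: 18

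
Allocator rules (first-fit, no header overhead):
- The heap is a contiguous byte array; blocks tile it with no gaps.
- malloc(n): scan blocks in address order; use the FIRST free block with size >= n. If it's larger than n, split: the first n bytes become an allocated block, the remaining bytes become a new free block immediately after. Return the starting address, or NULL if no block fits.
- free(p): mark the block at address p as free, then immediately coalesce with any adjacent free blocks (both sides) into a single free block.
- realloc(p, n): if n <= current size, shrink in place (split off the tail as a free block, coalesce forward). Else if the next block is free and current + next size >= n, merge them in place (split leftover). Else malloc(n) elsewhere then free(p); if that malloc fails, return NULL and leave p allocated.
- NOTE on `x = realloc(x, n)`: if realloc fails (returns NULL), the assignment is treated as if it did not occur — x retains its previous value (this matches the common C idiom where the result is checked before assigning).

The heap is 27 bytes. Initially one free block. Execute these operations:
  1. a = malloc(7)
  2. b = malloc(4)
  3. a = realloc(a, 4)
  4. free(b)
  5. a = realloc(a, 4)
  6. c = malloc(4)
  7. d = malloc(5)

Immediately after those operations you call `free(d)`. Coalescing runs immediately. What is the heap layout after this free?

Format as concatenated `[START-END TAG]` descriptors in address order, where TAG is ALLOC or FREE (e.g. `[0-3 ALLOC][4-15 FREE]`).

Answer: [0-3 ALLOC][4-7 ALLOC][8-26 FREE]

Derivation:
Op 1: a = malloc(7) -> a = 0; heap: [0-6 ALLOC][7-26 FREE]
Op 2: b = malloc(4) -> b = 7; heap: [0-6 ALLOC][7-10 ALLOC][11-26 FREE]
Op 3: a = realloc(a, 4) -> a = 0; heap: [0-3 ALLOC][4-6 FREE][7-10 ALLOC][11-26 FREE]
Op 4: free(b) -> (freed b); heap: [0-3 ALLOC][4-26 FREE]
Op 5: a = realloc(a, 4) -> a = 0; heap: [0-3 ALLOC][4-26 FREE]
Op 6: c = malloc(4) -> c = 4; heap: [0-3 ALLOC][4-7 ALLOC][8-26 FREE]
Op 7: d = malloc(5) -> d = 8; heap: [0-3 ALLOC][4-7 ALLOC][8-12 ALLOC][13-26 FREE]
free(d): d = 8 -> block [8-12 ALLOC]; mark free, coalesce with adjacent free neighbors -> [0-3 ALLOC][4-7 ALLOC][8-26 FREE]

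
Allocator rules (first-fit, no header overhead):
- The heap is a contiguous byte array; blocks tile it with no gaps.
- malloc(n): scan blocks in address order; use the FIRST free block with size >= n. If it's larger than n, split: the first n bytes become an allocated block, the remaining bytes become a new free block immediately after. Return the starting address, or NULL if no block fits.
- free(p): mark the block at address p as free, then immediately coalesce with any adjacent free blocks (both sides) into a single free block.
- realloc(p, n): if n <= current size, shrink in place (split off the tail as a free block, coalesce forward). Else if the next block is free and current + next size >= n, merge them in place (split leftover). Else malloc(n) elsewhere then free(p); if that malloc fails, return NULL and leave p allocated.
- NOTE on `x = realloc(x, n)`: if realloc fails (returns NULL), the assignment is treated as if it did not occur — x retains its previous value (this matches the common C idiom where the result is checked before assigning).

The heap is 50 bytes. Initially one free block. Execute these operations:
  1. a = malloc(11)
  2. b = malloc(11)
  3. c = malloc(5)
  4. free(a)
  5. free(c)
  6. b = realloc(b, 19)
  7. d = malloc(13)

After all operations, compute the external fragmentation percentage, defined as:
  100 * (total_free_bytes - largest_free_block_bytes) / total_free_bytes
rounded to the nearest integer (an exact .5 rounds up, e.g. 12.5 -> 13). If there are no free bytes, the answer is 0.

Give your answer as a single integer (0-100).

Answer: 39

Derivation:
Op 1: a = malloc(11) -> a = 0; heap: [0-10 ALLOC][11-49 FREE]
Op 2: b = malloc(11) -> b = 11; heap: [0-10 ALLOC][11-21 ALLOC][22-49 FREE]
Op 3: c = malloc(5) -> c = 22; heap: [0-10 ALLOC][11-21 ALLOC][22-26 ALLOC][27-49 FREE]
Op 4: free(a) -> (freed a); heap: [0-10 FREE][11-21 ALLOC][22-26 ALLOC][27-49 FREE]
Op 5: free(c) -> (freed c); heap: [0-10 FREE][11-21 ALLOC][22-49 FREE]
Op 6: b = realloc(b, 19) -> b = 11; heap: [0-10 FREE][11-29 ALLOC][30-49 FREE]
Op 7: d = malloc(13) -> d = 30; heap: [0-10 FREE][11-29 ALLOC][30-42 ALLOC][43-49 FREE]
Free blocks: [11 7] total_free=18 largest=11 -> 100*(18-11)/18 = 700/18 ≈ 38.889 -> rounds to 39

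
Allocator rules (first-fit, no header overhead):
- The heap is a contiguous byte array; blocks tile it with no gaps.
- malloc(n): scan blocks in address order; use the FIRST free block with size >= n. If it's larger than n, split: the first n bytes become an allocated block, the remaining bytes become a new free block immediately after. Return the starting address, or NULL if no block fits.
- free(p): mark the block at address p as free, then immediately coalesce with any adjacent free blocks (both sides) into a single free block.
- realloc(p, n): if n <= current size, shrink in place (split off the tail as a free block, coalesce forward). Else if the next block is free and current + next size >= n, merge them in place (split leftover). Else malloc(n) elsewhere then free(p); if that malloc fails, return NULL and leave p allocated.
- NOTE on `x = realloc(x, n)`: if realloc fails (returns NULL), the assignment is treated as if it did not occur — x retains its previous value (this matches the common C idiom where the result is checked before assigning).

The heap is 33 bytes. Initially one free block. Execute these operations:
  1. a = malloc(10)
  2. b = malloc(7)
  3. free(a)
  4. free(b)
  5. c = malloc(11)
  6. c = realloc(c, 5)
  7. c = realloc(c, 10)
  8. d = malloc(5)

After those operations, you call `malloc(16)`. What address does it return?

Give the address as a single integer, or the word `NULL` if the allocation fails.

Op 1: a = malloc(10) -> a = 0; heap: [0-9 ALLOC][10-32 FREE]
Op 2: b = malloc(7) -> b = 10; heap: [0-9 ALLOC][10-16 ALLOC][17-32 FREE]
Op 3: free(a) -> (freed a); heap: [0-9 FREE][10-16 ALLOC][17-32 FREE]
Op 4: free(b) -> (freed b); heap: [0-32 FREE]
Op 5: c = malloc(11) -> c = 0; heap: [0-10 ALLOC][11-32 FREE]
Op 6: c = realloc(c, 5) -> c = 0; heap: [0-4 ALLOC][5-32 FREE]
Op 7: c = realloc(c, 10) -> c = 0; heap: [0-9 ALLOC][10-32 FREE]
Op 8: d = malloc(5) -> d = 10; heap: [0-9 ALLOC][10-14 ALLOC][15-32 FREE]
malloc(16): first-fit scan over [0-9 ALLOC][10-14 ALLOC][15-32 FREE] -> 15

Answer: 15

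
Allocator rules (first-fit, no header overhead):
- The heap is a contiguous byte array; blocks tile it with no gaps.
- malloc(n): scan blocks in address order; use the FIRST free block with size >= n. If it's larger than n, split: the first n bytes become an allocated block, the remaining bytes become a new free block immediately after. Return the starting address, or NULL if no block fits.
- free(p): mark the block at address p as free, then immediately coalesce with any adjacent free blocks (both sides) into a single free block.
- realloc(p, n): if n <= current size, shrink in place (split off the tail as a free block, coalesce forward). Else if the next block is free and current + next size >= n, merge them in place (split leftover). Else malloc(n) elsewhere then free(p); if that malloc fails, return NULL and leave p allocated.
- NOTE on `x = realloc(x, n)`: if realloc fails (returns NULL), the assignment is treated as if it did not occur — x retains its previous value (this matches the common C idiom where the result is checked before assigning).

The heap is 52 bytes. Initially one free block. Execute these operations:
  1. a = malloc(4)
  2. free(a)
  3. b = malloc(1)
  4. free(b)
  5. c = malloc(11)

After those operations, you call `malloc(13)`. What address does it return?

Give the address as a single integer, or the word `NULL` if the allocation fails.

Answer: 11

Derivation:
Op 1: a = malloc(4) -> a = 0; heap: [0-3 ALLOC][4-51 FREE]
Op 2: free(a) -> (freed a); heap: [0-51 FREE]
Op 3: b = malloc(1) -> b = 0; heap: [0-0 ALLOC][1-51 FREE]
Op 4: free(b) -> (freed b); heap: [0-51 FREE]
Op 5: c = malloc(11) -> c = 0; heap: [0-10 ALLOC][11-51 FREE]
malloc(13): first-fit scan over [0-10 ALLOC][11-51 FREE] -> 11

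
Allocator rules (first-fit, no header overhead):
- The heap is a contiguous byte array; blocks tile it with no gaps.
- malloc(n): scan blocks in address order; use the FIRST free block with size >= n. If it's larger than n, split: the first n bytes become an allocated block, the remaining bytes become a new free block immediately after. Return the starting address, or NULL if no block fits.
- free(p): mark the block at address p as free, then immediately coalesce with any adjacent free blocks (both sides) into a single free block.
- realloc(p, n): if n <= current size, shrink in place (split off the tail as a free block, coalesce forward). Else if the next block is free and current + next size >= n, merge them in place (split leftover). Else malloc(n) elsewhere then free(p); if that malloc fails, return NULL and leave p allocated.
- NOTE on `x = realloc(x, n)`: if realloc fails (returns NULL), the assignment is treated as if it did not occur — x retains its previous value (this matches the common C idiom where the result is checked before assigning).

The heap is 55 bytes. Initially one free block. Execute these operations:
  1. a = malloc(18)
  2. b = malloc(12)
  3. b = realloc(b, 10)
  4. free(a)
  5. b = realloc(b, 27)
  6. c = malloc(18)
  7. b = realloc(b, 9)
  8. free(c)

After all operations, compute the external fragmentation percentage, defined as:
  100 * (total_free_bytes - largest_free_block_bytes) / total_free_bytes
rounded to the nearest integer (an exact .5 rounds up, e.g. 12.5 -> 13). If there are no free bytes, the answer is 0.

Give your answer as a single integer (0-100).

Op 1: a = malloc(18) -> a = 0; heap: [0-17 ALLOC][18-54 FREE]
Op 2: b = malloc(12) -> b = 18; heap: [0-17 ALLOC][18-29 ALLOC][30-54 FREE]
Op 3: b = realloc(b, 10) -> b = 18; heap: [0-17 ALLOC][18-27 ALLOC][28-54 FREE]
Op 4: free(a) -> (freed a); heap: [0-17 FREE][18-27 ALLOC][28-54 FREE]
Op 5: b = realloc(b, 27) -> b = 18; heap: [0-17 FREE][18-44 ALLOC][45-54 FREE]
Op 6: c = malloc(18) -> c = 0; heap: [0-17 ALLOC][18-44 ALLOC][45-54 FREE]
Op 7: b = realloc(b, 9) -> b = 18; heap: [0-17 ALLOC][18-26 ALLOC][27-54 FREE]
Op 8: free(c) -> (freed c); heap: [0-17 FREE][18-26 ALLOC][27-54 FREE]
Free blocks: [18 28] total_free=46 largest=28 -> 100*(46-28)/46 = 1800/46 ≈ 39.130 -> rounds to 39

Answer: 39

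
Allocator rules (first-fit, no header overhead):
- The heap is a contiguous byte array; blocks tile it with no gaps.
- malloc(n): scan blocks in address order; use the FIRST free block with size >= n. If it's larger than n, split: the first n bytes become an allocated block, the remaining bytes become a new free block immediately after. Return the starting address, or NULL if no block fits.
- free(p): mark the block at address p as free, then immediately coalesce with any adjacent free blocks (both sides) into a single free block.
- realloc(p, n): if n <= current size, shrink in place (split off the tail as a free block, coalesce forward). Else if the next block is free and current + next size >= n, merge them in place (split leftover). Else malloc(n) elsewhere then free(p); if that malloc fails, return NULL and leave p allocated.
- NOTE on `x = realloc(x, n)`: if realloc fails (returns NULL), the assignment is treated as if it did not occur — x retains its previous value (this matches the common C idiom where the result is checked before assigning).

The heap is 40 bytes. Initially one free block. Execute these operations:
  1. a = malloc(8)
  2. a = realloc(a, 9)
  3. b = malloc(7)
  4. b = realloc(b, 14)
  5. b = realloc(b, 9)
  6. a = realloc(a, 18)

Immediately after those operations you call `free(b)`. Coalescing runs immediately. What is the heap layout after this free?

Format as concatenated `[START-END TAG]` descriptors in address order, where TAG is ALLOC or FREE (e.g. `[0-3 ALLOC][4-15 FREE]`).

Op 1: a = malloc(8) -> a = 0; heap: [0-7 ALLOC][8-39 FREE]
Op 2: a = realloc(a, 9) -> a = 0; heap: [0-8 ALLOC][9-39 FREE]
Op 3: b = malloc(7) -> b = 9; heap: [0-8 ALLOC][9-15 ALLOC][16-39 FREE]
Op 4: b = realloc(b, 14) -> b = 9; heap: [0-8 ALLOC][9-22 ALLOC][23-39 FREE]
Op 5: b = realloc(b, 9) -> b = 9; heap: [0-8 ALLOC][9-17 ALLOC][18-39 FREE]
Op 6: a = realloc(a, 18) -> a = 18; heap: [0-8 FREE][9-17 ALLOC][18-35 ALLOC][36-39 FREE]
free(b): b = 9 -> block [9-17 ALLOC]; mark free, coalesce with adjacent free neighbors -> [0-17 FREE][18-35 ALLOC][36-39 FREE]

Answer: [0-17 FREE][18-35 ALLOC][36-39 FREE]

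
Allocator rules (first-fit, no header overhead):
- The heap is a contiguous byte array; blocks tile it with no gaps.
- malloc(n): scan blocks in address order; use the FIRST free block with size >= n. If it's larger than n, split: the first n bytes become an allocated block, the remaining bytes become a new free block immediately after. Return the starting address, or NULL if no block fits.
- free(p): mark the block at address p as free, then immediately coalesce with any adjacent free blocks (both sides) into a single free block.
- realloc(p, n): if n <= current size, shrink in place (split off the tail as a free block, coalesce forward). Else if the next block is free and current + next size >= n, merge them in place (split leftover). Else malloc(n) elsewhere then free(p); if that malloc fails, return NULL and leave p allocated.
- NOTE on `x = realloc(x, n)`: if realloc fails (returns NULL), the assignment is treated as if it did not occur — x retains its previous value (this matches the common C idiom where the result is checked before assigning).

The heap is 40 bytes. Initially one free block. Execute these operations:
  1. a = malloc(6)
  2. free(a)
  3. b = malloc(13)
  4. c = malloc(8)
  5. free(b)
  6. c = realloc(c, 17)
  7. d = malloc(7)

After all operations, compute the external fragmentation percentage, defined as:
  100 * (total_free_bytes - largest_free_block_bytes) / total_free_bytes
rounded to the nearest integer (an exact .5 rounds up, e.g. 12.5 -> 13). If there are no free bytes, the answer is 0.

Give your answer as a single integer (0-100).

Op 1: a = malloc(6) -> a = 0; heap: [0-5 ALLOC][6-39 FREE]
Op 2: free(a) -> (freed a); heap: [0-39 FREE]
Op 3: b = malloc(13) -> b = 0; heap: [0-12 ALLOC][13-39 FREE]
Op 4: c = malloc(8) -> c = 13; heap: [0-12 ALLOC][13-20 ALLOC][21-39 FREE]
Op 5: free(b) -> (freed b); heap: [0-12 FREE][13-20 ALLOC][21-39 FREE]
Op 6: c = realloc(c, 17) -> c = 13; heap: [0-12 FREE][13-29 ALLOC][30-39 FREE]
Op 7: d = malloc(7) -> d = 0; heap: [0-6 ALLOC][7-12 FREE][13-29 ALLOC][30-39 FREE]
Free blocks: [6 10] total_free=16 largest=10 -> 100*(16-10)/16 = 600/16 = 37.5 -> rounds to 38

Answer: 38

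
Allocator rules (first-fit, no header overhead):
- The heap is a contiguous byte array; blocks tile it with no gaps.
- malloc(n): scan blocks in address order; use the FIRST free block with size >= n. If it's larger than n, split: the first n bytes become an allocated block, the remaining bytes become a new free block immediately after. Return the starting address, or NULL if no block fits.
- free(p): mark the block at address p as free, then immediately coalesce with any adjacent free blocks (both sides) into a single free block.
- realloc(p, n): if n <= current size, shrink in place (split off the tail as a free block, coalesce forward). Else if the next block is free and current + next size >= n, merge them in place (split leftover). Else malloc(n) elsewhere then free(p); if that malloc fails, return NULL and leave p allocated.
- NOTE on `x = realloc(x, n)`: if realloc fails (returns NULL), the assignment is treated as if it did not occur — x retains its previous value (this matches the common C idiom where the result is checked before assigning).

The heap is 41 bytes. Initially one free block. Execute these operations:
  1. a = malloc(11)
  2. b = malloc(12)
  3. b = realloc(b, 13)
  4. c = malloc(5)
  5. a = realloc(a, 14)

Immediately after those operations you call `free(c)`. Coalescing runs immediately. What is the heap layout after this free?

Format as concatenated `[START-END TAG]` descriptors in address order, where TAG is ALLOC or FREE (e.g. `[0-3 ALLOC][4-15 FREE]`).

Op 1: a = malloc(11) -> a = 0; heap: [0-10 ALLOC][11-40 FREE]
Op 2: b = malloc(12) -> b = 11; heap: [0-10 ALLOC][11-22 ALLOC][23-40 FREE]
Op 3: b = realloc(b, 13) -> b = 11; heap: [0-10 ALLOC][11-23 ALLOC][24-40 FREE]
Op 4: c = malloc(5) -> c = 24; heap: [0-10 ALLOC][11-23 ALLOC][24-28 ALLOC][29-40 FREE]
Op 5: a = realloc(a, 14) -> NULL (a unchanged); heap: [0-10 ALLOC][11-23 ALLOC][24-28 ALLOC][29-40 FREE]
free(c): c = 24 -> block [24-28 ALLOC]; mark free, coalesce with adjacent free neighbors -> [0-10 ALLOC][11-23 ALLOC][24-40 FREE]

Answer: [0-10 ALLOC][11-23 ALLOC][24-40 FREE]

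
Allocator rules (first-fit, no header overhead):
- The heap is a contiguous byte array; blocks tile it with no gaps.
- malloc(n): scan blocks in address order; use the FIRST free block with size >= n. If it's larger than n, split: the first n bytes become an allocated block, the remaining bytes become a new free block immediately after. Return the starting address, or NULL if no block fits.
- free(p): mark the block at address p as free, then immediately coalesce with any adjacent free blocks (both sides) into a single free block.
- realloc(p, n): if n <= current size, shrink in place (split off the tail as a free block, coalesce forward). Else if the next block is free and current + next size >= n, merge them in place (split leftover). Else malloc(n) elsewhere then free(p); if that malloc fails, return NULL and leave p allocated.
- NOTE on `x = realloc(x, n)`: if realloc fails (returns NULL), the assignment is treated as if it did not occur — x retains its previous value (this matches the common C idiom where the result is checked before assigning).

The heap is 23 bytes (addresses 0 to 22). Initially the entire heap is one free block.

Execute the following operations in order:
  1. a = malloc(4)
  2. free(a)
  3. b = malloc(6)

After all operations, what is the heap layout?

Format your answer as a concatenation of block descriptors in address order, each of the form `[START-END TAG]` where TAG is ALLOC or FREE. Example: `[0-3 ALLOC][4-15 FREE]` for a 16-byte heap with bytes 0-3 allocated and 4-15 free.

Op 1: a = malloc(4) -> a = 0; heap: [0-3 ALLOC][4-22 FREE]
Op 2: free(a) -> (freed a); heap: [0-22 FREE]
Op 3: b = malloc(6) -> b = 0; heap: [0-5 ALLOC][6-22 FREE]

Answer: [0-5 ALLOC][6-22 FREE]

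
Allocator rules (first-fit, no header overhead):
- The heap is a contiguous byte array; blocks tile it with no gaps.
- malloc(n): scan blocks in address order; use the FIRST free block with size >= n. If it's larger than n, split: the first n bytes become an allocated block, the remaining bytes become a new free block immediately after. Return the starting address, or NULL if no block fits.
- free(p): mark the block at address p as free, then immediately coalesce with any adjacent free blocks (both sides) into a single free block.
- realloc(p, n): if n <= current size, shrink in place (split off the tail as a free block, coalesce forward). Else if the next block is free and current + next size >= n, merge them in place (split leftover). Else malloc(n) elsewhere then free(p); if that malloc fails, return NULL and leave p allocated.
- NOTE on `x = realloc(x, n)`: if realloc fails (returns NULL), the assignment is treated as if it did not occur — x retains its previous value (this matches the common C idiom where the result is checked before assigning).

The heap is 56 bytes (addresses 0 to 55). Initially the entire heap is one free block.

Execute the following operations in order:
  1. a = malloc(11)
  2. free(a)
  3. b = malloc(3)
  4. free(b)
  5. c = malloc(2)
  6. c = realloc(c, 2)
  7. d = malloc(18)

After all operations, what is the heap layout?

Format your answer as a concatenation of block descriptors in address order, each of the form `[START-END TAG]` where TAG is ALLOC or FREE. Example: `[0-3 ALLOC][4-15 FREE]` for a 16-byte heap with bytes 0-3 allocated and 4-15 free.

Answer: [0-1 ALLOC][2-19 ALLOC][20-55 FREE]

Derivation:
Op 1: a = malloc(11) -> a = 0; heap: [0-10 ALLOC][11-55 FREE]
Op 2: free(a) -> (freed a); heap: [0-55 FREE]
Op 3: b = malloc(3) -> b = 0; heap: [0-2 ALLOC][3-55 FREE]
Op 4: free(b) -> (freed b); heap: [0-55 FREE]
Op 5: c = malloc(2) -> c = 0; heap: [0-1 ALLOC][2-55 FREE]
Op 6: c = realloc(c, 2) -> c = 0; heap: [0-1 ALLOC][2-55 FREE]
Op 7: d = malloc(18) -> d = 2; heap: [0-1 ALLOC][2-19 ALLOC][20-55 FREE]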